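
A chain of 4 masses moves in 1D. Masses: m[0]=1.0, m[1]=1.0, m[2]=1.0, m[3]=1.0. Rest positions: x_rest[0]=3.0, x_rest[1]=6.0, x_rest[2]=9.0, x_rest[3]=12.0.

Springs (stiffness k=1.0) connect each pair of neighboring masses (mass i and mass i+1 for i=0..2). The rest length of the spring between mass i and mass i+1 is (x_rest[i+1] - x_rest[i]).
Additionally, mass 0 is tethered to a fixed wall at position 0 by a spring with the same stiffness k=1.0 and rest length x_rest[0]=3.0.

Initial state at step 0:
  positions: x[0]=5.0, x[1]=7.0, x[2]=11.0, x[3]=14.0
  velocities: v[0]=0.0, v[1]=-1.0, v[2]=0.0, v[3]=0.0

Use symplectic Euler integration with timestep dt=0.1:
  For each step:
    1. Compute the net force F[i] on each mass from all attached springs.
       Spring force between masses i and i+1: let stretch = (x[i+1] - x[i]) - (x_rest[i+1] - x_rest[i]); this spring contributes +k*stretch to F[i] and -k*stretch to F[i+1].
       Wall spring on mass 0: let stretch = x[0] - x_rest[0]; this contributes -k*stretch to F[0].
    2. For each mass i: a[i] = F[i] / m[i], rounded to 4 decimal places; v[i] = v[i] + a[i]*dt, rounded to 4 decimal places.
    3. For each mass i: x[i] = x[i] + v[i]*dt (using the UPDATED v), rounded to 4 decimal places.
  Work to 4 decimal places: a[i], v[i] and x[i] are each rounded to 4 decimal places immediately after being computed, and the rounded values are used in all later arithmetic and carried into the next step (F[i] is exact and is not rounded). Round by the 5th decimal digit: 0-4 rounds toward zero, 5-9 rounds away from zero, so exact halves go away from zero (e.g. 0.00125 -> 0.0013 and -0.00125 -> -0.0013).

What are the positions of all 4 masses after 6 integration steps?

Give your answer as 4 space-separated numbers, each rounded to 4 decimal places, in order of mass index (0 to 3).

Step 0: x=[5.0000 7.0000 11.0000 14.0000] v=[0.0000 -1.0000 0.0000 0.0000]
Step 1: x=[4.9700 6.9200 10.9900 14.0000] v=[-0.3000 -0.8000 -0.1000 0.0000]
Step 2: x=[4.9098 6.8612 10.9694 13.9999] v=[-0.6020 -0.5880 -0.2060 -0.0010]
Step 3: x=[4.8200 6.8240 10.9380 13.9995] v=[-0.8978 -0.3723 -0.3138 -0.0041]
Step 4: x=[4.7021 6.8079 10.8961 13.9985] v=[-1.1794 -0.1613 -0.4191 -0.0103]
Step 5: x=[4.5582 6.8116 10.8443 13.9965] v=[-1.4390 0.0369 -0.5177 -0.0205]
Step 6: x=[4.3913 6.8331 10.7837 13.9929] v=[-1.6695 0.2148 -0.6058 -0.0357]

Answer: 4.3913 6.8331 10.7837 13.9929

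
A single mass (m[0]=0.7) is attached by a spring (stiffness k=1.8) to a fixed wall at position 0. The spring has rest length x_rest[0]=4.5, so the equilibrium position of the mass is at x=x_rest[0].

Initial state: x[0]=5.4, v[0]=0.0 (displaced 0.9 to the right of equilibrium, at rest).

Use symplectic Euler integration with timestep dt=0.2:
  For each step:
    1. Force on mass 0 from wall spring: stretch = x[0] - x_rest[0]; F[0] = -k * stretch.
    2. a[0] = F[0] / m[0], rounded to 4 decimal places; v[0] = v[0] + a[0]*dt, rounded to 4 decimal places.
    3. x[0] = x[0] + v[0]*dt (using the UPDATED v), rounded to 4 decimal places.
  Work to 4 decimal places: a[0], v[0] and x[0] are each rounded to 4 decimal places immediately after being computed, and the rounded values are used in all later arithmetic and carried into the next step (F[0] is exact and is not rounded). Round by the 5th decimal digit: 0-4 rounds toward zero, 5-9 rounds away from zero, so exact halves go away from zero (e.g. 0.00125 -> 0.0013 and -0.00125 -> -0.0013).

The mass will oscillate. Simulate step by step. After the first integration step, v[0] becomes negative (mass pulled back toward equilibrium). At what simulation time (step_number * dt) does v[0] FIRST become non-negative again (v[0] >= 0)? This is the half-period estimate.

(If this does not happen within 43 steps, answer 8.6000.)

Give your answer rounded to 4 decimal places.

Answer: 2.0000

Derivation:
Step 0: x=[5.4000] v=[0.0000]
Step 1: x=[5.3074] v=[-0.4629]
Step 2: x=[5.1318] v=[-0.8781]
Step 3: x=[4.8912] v=[-1.2030]
Step 4: x=[4.6104] v=[-1.4042]
Step 5: x=[4.3182] v=[-1.4610]
Step 6: x=[4.0447] v=[-1.3675]
Step 7: x=[3.8180] v=[-1.1333]
Step 8: x=[3.6615] v=[-0.7826]
Step 9: x=[3.5912] v=[-0.3514]
Step 10: x=[3.6144] v=[0.1160]
First v>=0 after going negative at step 10, time=2.0000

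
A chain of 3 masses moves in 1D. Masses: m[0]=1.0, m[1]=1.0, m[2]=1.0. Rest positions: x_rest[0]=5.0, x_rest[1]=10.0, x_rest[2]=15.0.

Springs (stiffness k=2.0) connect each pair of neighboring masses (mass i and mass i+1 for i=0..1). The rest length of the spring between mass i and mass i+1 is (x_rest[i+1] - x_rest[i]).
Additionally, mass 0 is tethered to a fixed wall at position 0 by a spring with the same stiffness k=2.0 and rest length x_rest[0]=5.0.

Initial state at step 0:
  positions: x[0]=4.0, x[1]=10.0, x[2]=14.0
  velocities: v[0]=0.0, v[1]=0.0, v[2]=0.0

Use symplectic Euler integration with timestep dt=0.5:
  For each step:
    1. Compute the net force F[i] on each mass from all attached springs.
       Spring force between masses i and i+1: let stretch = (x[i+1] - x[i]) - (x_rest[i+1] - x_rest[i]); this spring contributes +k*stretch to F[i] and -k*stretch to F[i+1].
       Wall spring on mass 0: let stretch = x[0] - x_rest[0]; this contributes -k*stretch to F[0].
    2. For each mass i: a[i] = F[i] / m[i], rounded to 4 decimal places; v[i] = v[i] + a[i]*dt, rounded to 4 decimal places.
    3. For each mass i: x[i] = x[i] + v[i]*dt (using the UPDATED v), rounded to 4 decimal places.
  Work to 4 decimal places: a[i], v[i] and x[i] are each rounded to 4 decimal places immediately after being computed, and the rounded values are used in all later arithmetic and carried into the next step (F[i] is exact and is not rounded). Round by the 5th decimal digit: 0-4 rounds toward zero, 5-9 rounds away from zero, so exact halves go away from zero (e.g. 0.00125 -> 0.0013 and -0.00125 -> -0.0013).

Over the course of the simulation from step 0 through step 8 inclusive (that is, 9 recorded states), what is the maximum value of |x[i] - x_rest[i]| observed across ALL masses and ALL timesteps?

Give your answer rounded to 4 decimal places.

Answer: 1.2500

Derivation:
Step 0: x=[4.0000 10.0000 14.0000] v=[0.0000 0.0000 0.0000]
Step 1: x=[5.0000 9.0000 14.5000] v=[2.0000 -2.0000 1.0000]
Step 2: x=[5.5000 8.7500 14.7500] v=[1.0000 -0.5000 0.5000]
Step 3: x=[4.8750 9.8750 14.5000] v=[-1.2500 2.2500 -0.5000]
Step 4: x=[4.3125 10.8125 14.4375] v=[-1.1250 1.8750 -0.1250]
Step 5: x=[4.8438 10.3125 15.0625] v=[1.0625 -1.0000 1.2500]
Step 6: x=[5.6875 9.4532 15.8125] v=[1.6874 -1.7187 1.5000]
Step 7: x=[5.5703 9.8907 15.8829] v=[-0.2344 0.8749 0.1407]
Step 8: x=[4.8282 11.1641 15.4572] v=[-1.4843 2.5467 -0.8515]
Max displacement = 1.2500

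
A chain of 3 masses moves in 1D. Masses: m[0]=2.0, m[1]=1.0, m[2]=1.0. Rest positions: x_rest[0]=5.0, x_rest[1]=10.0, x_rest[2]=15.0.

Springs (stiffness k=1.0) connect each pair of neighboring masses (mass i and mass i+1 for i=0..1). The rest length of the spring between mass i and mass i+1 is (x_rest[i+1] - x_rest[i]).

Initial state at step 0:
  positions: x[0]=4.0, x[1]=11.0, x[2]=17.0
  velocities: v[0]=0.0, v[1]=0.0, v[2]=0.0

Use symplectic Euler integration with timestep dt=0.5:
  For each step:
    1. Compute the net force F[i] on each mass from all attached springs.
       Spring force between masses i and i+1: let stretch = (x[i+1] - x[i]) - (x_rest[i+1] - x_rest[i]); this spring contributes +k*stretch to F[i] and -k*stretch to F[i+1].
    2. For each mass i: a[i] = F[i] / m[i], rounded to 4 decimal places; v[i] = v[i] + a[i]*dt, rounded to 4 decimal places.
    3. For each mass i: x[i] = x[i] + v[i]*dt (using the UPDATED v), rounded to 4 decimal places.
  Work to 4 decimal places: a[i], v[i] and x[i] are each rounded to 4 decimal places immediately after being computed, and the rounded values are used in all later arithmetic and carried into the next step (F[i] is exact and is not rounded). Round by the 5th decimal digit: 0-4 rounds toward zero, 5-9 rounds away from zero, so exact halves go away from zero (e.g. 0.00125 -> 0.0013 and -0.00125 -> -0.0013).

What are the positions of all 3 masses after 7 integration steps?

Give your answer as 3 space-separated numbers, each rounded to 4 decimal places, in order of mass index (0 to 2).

Answer: 6.4236 9.9547 13.1987

Derivation:
Step 0: x=[4.0000 11.0000 17.0000] v=[0.0000 0.0000 0.0000]
Step 1: x=[4.2500 10.7500 16.7500] v=[0.5000 -0.5000 -0.5000]
Step 2: x=[4.6875 10.3750 16.2500] v=[0.8750 -0.7500 -1.0000]
Step 3: x=[5.2110 10.0469 15.5313] v=[1.0469 -0.6563 -1.4375]
Step 4: x=[5.7140 9.8809 14.6915] v=[1.0059 -0.3321 -1.6797]
Step 5: x=[6.1128 9.8758 13.8990] v=[0.7976 -0.0103 -1.5850]
Step 6: x=[6.3570 9.9357 13.3507] v=[0.4884 0.1198 -1.0966]
Step 7: x=[6.4236 9.9547 13.1987] v=[0.1331 0.0380 -0.3041]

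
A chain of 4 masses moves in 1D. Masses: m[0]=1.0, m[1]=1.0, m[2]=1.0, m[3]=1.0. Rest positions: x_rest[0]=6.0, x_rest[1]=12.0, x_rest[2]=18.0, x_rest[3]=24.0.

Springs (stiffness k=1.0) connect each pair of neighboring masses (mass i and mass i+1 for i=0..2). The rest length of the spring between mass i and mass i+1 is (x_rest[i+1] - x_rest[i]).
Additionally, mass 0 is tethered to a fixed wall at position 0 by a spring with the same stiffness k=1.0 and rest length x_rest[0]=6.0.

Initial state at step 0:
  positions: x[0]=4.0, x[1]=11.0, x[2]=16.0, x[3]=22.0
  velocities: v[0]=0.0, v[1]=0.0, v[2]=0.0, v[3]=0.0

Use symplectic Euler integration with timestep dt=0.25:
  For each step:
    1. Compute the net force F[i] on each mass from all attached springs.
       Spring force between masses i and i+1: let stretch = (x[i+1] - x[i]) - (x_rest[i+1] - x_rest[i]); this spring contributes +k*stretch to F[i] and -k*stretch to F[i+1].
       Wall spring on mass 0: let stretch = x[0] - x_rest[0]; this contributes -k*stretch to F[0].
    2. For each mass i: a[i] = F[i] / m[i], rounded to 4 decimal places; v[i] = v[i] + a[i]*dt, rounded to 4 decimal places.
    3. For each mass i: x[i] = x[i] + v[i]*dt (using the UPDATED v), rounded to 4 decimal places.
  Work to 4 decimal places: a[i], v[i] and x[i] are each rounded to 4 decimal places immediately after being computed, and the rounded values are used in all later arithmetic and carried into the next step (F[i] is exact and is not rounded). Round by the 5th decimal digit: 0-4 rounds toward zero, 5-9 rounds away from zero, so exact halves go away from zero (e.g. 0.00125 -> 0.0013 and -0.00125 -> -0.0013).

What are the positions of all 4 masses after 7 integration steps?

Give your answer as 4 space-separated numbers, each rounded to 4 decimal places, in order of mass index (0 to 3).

Answer: 6.3667 10.2260 16.4994 22.2859

Derivation:
Step 0: x=[4.0000 11.0000 16.0000 22.0000] v=[0.0000 0.0000 0.0000 0.0000]
Step 1: x=[4.1875 10.8750 16.0625 22.0000] v=[0.7500 -0.5000 0.2500 0.0000]
Step 2: x=[4.5313 10.6563 16.1719 22.0039] v=[1.3750 -0.8750 0.4375 0.0156]
Step 3: x=[4.9747 10.3995 16.3011 22.0183] v=[1.7734 -1.0274 0.5166 0.0576]
Step 4: x=[5.4462 10.1725 16.4187 22.0504] v=[1.8859 -0.9082 0.4705 0.1283]
Step 5: x=[5.8727 10.0405 16.4979 22.1055] v=[1.7059 -0.5282 0.3169 0.2204]
Step 6: x=[6.1926 10.0516 16.5240 22.1851] v=[1.2797 0.0442 0.1045 0.3185]
Step 7: x=[6.3667 10.2260 16.4994 22.2859] v=[0.6963 0.6976 -0.0983 0.4032]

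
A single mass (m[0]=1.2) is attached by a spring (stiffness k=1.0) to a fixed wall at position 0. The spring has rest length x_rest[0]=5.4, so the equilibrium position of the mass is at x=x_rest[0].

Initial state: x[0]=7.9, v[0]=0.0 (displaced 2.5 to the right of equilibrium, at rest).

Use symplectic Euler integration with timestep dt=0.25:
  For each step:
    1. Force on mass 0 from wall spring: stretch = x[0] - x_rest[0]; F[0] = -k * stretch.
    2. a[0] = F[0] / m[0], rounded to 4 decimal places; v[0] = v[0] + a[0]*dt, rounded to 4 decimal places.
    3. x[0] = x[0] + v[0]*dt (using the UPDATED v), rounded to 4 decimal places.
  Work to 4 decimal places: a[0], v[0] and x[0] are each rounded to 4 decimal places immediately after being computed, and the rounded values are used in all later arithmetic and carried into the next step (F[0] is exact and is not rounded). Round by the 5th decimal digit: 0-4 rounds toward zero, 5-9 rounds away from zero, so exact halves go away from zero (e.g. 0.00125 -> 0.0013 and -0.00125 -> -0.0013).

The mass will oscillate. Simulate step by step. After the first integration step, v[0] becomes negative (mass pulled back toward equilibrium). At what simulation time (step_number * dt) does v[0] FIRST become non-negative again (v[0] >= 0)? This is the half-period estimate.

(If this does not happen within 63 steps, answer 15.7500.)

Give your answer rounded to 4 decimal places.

Answer: 3.5000

Derivation:
Step 0: x=[7.9000] v=[0.0000]
Step 1: x=[7.7698] v=[-0.5208]
Step 2: x=[7.5162] v=[-1.0145]
Step 3: x=[7.1524] v=[-1.4554]
Step 4: x=[6.6973] v=[-1.8205]
Step 5: x=[6.1746] v=[-2.0908]
Step 6: x=[5.6116] v=[-2.2522]
Step 7: x=[5.0375] v=[-2.2963]
Step 8: x=[4.4823] v=[-2.2208]
Step 9: x=[3.9749] v=[-2.0296]
Step 10: x=[3.5417] v=[-1.7327]
Step 11: x=[3.2053] v=[-1.3456]
Step 12: x=[2.9832] v=[-0.8884]
Step 13: x=[2.8870] v=[-0.3849]
Step 14: x=[2.9217] v=[0.1387]
First v>=0 after going negative at step 14, time=3.5000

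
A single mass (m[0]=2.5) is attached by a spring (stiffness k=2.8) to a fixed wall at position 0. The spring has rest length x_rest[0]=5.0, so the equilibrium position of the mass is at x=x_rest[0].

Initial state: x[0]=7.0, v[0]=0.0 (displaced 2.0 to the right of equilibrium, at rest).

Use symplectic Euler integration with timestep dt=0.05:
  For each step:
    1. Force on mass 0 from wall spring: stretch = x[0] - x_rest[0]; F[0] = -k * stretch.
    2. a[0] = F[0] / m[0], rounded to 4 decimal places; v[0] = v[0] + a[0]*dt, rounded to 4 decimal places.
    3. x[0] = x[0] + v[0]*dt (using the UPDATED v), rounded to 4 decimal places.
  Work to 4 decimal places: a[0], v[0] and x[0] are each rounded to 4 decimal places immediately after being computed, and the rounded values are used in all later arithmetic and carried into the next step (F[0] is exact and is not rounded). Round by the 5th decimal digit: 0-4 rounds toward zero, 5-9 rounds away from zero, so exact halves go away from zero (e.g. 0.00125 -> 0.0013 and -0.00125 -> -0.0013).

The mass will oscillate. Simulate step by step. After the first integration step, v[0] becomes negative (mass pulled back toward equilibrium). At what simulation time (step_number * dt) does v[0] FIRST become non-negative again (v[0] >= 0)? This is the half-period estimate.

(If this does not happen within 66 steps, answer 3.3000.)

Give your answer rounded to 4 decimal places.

Step 0: x=[7.0000] v=[0.0000]
Step 1: x=[6.9944] v=[-0.1120]
Step 2: x=[6.9832] v=[-0.2237]
Step 3: x=[6.9665] v=[-0.3348]
Step 4: x=[6.9443] v=[-0.4449]
Step 5: x=[6.9166] v=[-0.5538]
Step 6: x=[6.8835] v=[-0.6611]
Step 7: x=[6.8452] v=[-0.7666]
Step 8: x=[6.8017] v=[-0.8699]
Step 9: x=[6.7532] v=[-0.9708]
Step 10: x=[6.6998] v=[-1.0690]
Step 11: x=[6.6416] v=[-1.1642]
Step 12: x=[6.5788] v=[-1.2561]
Step 13: x=[6.5116] v=[-1.3445]
Step 14: x=[6.4401] v=[-1.4292]
Step 15: x=[6.3646] v=[-1.5098]
Step 16: x=[6.2853] v=[-1.5862]
Step 17: x=[6.2024] v=[-1.6582]
Step 18: x=[6.1161] v=[-1.7255]
Step 19: x=[6.0267] v=[-1.7880]
Step 20: x=[5.9344] v=[-1.8455]
Step 21: x=[5.8395] v=[-1.8978]
Step 22: x=[5.7423] v=[-1.9448]
Step 23: x=[5.6430] v=[-1.9864]
Step 24: x=[5.5419] v=[-2.0224]
Step 25: x=[5.4393] v=[-2.0527]
Step 26: x=[5.3354] v=[-2.0773]
Step 27: x=[5.2306] v=[-2.0961]
Step 28: x=[5.1252] v=[-2.1090]
Step 29: x=[5.0194] v=[-2.1160]
Step 30: x=[4.9135] v=[-2.1171]
Step 31: x=[4.8079] v=[-2.1123]
Step 32: x=[4.7028] v=[-2.1015]
Step 33: x=[4.5986] v=[-2.0849]
Step 34: x=[4.4955] v=[-2.0624]
Step 35: x=[4.3938] v=[-2.0342]
Step 36: x=[4.2938] v=[-2.0003]
Step 37: x=[4.1958] v=[-1.9608]
Step 38: x=[4.1000] v=[-1.9158]
Step 39: x=[4.0067] v=[-1.8654]
Step 40: x=[3.9162] v=[-1.8098]
Step 41: x=[3.8287] v=[-1.7491]
Step 42: x=[3.7445] v=[-1.6835]
Step 43: x=[3.6638] v=[-1.6132]
Step 44: x=[3.5869] v=[-1.5384]
Step 45: x=[3.5139] v=[-1.4593]
Step 46: x=[3.4451] v=[-1.3761]
Step 47: x=[3.3807] v=[-1.2890]
Step 48: x=[3.3208] v=[-1.1983]
Step 49: x=[3.2656] v=[-1.1043]
Step 50: x=[3.2152] v=[-1.0072]
Step 51: x=[3.1698] v=[-0.9073]
Step 52: x=[3.1296] v=[-0.8048]
Step 53: x=[3.0946] v=[-0.7001]
Step 54: x=[3.0649] v=[-0.5934]
Step 55: x=[3.0407] v=[-0.4850]
Step 56: x=[3.0219] v=[-0.3753]
Step 57: x=[3.0087] v=[-0.2645]
Step 58: x=[3.0011] v=[-0.1530]
Step 59: x=[2.9990] v=[-0.0411]
Step 60: x=[3.0026] v=[0.0710]
First v>=0 after going negative at step 60, time=3.0000

Answer: 3.0000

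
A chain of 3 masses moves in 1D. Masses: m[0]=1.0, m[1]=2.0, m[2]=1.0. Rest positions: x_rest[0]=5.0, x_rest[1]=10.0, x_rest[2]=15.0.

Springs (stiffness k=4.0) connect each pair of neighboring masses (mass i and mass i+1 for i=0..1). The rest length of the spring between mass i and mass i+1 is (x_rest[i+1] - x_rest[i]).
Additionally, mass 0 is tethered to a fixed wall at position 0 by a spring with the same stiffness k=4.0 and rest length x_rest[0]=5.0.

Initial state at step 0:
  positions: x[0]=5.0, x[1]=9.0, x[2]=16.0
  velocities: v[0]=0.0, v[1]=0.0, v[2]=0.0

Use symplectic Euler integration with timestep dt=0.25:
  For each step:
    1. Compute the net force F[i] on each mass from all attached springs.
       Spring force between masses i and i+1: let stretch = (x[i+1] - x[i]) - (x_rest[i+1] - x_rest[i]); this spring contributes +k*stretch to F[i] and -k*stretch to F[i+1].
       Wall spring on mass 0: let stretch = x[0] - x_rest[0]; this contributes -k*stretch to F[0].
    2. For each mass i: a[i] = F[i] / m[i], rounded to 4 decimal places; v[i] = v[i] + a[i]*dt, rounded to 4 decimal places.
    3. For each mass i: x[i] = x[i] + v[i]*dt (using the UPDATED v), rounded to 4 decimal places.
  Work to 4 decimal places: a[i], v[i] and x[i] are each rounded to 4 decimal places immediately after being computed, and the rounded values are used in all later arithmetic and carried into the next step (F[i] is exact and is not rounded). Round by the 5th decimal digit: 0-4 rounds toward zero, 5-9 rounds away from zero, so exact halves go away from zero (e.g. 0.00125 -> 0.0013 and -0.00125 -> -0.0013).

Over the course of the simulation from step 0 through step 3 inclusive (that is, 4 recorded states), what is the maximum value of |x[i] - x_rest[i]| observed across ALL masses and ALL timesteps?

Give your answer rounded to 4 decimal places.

Step 0: x=[5.0000 9.0000 16.0000] v=[0.0000 0.0000 0.0000]
Step 1: x=[4.7500 9.3750 15.5000] v=[-1.0000 1.5000 -2.0000]
Step 2: x=[4.4688 9.9375 14.7188] v=[-1.1250 2.2500 -3.1250]
Step 3: x=[4.4375 10.4141 13.9922] v=[-0.1251 1.9063 -2.9063]
Max displacement = 1.0078

Answer: 1.0078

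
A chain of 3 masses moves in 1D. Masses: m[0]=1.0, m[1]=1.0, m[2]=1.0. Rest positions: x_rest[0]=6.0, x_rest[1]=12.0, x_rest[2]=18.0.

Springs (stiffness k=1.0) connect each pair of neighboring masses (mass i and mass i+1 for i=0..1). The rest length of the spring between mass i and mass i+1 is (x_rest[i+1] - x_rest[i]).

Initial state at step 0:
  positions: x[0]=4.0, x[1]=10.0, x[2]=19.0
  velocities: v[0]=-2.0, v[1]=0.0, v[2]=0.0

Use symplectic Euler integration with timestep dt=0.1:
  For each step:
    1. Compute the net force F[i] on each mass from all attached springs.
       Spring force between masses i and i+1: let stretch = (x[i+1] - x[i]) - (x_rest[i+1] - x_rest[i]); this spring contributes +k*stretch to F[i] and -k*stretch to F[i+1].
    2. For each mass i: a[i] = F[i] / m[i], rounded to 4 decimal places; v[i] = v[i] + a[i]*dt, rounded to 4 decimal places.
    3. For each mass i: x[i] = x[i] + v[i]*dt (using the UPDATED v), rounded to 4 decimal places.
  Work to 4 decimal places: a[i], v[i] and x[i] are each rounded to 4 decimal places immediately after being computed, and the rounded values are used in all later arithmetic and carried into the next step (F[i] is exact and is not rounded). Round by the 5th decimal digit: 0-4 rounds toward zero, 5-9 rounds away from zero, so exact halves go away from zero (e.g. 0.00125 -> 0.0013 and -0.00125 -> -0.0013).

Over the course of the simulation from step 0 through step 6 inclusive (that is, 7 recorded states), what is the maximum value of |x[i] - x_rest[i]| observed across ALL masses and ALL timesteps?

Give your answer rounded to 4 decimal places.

Answer: 3.1121

Derivation:
Step 0: x=[4.0000 10.0000 19.0000] v=[-2.0000 0.0000 0.0000]
Step 1: x=[3.8000 10.0300 18.9700] v=[-2.0000 0.3000 -0.3000]
Step 2: x=[3.6023 10.0871 18.9106] v=[-1.9770 0.5710 -0.5940]
Step 3: x=[3.4095 10.1676 18.8230] v=[-1.9285 0.8049 -0.8764]
Step 4: x=[3.2242 10.2671 18.7088] v=[-1.8527 0.9946 -1.1419]
Step 5: x=[3.0494 10.3806 18.5702] v=[-1.7484 1.1345 -1.3861]
Step 6: x=[2.8879 10.5026 18.4097] v=[-1.6153 1.2203 -1.6051]
Max displacement = 3.1121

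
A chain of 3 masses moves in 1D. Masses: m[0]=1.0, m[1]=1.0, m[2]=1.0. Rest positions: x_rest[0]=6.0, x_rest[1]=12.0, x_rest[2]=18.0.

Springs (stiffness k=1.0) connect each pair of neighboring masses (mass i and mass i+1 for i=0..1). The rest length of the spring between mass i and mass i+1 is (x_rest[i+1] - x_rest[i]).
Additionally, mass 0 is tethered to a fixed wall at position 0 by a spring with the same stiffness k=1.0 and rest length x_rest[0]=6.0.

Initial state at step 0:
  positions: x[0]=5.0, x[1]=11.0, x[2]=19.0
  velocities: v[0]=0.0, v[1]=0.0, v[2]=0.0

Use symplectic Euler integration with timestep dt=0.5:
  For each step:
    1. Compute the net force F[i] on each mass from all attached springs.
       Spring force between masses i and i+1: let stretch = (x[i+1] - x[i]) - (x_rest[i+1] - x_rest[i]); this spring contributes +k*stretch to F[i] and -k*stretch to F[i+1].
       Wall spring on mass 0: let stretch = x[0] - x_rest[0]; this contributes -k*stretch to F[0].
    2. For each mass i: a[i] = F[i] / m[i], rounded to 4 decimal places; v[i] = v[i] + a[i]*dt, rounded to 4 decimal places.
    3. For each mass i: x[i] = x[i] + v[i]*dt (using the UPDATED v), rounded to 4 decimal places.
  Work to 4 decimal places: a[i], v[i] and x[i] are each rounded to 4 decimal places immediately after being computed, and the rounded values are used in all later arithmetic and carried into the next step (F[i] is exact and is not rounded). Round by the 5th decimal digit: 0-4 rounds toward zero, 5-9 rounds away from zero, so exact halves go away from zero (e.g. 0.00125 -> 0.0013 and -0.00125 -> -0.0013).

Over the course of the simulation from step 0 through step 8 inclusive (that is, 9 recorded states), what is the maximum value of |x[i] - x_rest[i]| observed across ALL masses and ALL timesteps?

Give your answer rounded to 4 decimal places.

Answer: 1.3185

Derivation:
Step 0: x=[5.0000 11.0000 19.0000] v=[0.0000 0.0000 0.0000]
Step 1: x=[5.2500 11.5000 18.5000] v=[0.5000 1.0000 -1.0000]
Step 2: x=[5.7500 12.1875 17.7500] v=[1.0000 1.3750 -1.5000]
Step 3: x=[6.4219 12.6563 17.1094] v=[1.3438 0.9375 -1.2813]
Step 4: x=[7.0470 12.6798 16.8555] v=[1.2501 0.0469 -0.5079]
Step 5: x=[7.3185 12.3390 17.0577] v=[0.5430 -0.6817 0.4043]
Step 6: x=[7.0155 11.9227 17.5802] v=[-0.6060 -0.8326 1.0450]
Step 7: x=[6.1854 11.6940 18.1884] v=[-1.6602 -0.4575 1.2163]
Step 8: x=[5.1861 11.7117 18.6730] v=[-1.9986 0.0354 0.9691]
Max displacement = 1.3185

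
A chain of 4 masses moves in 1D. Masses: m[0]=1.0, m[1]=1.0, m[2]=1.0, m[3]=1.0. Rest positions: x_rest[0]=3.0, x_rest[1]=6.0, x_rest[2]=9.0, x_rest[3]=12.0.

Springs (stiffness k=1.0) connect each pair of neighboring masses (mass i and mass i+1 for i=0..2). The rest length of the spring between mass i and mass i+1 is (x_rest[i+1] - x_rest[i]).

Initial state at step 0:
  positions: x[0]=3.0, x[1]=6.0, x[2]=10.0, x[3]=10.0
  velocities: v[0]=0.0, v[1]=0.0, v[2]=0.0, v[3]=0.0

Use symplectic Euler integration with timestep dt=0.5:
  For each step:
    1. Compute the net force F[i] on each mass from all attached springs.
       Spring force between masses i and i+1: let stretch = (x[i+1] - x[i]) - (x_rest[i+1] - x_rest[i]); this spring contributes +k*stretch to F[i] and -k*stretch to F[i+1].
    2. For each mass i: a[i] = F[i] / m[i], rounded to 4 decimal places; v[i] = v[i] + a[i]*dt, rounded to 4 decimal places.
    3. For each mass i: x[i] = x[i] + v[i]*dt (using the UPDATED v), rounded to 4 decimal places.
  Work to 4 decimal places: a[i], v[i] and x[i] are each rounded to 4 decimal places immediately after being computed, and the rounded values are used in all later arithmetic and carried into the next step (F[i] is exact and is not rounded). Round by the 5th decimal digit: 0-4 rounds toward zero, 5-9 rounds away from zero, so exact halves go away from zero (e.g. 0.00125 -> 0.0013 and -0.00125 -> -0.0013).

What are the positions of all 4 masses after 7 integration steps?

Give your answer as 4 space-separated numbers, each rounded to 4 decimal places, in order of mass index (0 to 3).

Answer: 1.7821 5.4619 10.0814 11.6751

Derivation:
Step 0: x=[3.0000 6.0000 10.0000 10.0000] v=[0.0000 0.0000 0.0000 0.0000]
Step 1: x=[3.0000 6.2500 9.0000 10.7500] v=[0.0000 0.5000 -2.0000 1.5000]
Step 2: x=[3.0625 6.3750 7.7500 11.8125] v=[0.1250 0.2500 -2.5000 2.1250]
Step 3: x=[3.2032 6.0156 7.1719 12.6094] v=[0.2813 -0.7188 -1.1563 1.5938]
Step 4: x=[3.2970 5.2422 7.6641 12.7970] v=[0.1875 -1.5469 0.9843 0.3751]
Step 5: x=[3.1271 4.5879 8.8340 12.4513] v=[-0.3399 -1.3086 2.3398 -0.6914]
Step 6: x=[2.5724 4.6300 9.8467 11.9513] v=[-1.1095 0.0841 2.0254 -1.0001]
Step 7: x=[1.7821 5.4619 10.0814 11.6751] v=[-1.5807 1.6637 0.4694 -0.5524]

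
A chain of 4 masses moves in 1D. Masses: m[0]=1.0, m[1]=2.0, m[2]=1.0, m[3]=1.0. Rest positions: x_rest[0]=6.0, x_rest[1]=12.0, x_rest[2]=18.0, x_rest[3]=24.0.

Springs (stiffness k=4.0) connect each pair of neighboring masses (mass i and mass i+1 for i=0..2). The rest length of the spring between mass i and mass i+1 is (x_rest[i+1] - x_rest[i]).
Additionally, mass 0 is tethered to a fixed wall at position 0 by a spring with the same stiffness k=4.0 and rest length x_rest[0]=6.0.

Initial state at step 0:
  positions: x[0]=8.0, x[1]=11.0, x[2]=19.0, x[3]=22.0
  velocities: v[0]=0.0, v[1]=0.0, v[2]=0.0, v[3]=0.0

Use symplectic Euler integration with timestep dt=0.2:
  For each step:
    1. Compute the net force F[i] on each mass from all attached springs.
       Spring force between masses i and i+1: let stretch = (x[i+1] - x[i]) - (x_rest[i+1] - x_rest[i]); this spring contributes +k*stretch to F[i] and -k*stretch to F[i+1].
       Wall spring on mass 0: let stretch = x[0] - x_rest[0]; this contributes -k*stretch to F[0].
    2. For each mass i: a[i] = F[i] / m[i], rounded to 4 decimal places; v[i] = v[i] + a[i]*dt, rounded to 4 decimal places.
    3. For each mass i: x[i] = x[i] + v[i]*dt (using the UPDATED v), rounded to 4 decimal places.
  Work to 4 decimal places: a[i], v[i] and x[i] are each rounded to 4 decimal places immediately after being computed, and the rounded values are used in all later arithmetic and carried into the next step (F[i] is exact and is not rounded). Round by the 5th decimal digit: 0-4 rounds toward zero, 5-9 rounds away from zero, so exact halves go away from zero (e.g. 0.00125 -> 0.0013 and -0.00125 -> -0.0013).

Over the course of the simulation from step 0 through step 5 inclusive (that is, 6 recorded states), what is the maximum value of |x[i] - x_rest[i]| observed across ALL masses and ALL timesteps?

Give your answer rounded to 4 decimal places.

Answer: 2.2908

Derivation:
Step 0: x=[8.0000 11.0000 19.0000 22.0000] v=[0.0000 0.0000 0.0000 0.0000]
Step 1: x=[7.2000 11.4000 18.2000 22.4800] v=[-4.0000 2.0000 -4.0000 2.4000]
Step 2: x=[5.9200 12.0080 16.9968 23.2352] v=[-6.4000 3.0400 -6.0160 3.7760]
Step 3: x=[4.6669 12.5281 15.9935 23.9523] v=[-6.2656 2.6003 -5.0163 3.5853]
Step 4: x=[3.9249 12.6965 15.7092 24.3560] v=[-3.7102 0.8420 -1.4216 2.0183]
Step 5: x=[3.9583 12.4042 16.3263 24.3362] v=[0.1672 -1.4616 3.0857 -0.0991]
Max displacement = 2.2908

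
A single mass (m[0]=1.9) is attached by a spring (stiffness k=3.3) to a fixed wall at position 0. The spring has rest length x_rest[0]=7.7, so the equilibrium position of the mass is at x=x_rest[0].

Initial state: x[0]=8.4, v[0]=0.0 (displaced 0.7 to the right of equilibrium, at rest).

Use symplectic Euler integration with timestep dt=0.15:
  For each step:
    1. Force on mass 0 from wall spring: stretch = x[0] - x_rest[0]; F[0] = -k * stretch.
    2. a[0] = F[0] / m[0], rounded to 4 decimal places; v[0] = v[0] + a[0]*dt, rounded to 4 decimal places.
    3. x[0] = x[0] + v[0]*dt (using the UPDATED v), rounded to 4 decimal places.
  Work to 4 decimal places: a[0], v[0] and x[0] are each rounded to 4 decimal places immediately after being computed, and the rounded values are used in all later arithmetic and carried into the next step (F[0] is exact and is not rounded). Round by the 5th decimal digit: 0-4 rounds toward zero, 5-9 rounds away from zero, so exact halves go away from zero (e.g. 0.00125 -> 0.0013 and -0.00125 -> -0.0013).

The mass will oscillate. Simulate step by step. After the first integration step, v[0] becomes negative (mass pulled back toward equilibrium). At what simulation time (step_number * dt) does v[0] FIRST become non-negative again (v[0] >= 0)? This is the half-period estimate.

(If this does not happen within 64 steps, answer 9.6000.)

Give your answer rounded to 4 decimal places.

Step 0: x=[8.4000] v=[0.0000]
Step 1: x=[8.3726] v=[-0.1824]
Step 2: x=[8.3190] v=[-0.3576]
Step 3: x=[8.2412] v=[-0.5189]
Step 4: x=[8.1422] v=[-0.6599]
Step 5: x=[8.0259] v=[-0.7751]
Step 6: x=[7.8969] v=[-0.8600]
Step 7: x=[7.7602] v=[-0.9113]
Step 8: x=[7.6212] v=[-0.9270]
Step 9: x=[7.4852] v=[-0.9065]
Step 10: x=[7.3576] v=[-0.8505]
Step 11: x=[7.2434] v=[-0.7613]
Step 12: x=[7.1470] v=[-0.6424]
Step 13: x=[7.0723] v=[-0.4983]
Step 14: x=[7.0221] v=[-0.3348]
Step 15: x=[6.9984] v=[-0.1582]
Step 16: x=[7.0021] v=[0.0246]
First v>=0 after going negative at step 16, time=2.4000

Answer: 2.4000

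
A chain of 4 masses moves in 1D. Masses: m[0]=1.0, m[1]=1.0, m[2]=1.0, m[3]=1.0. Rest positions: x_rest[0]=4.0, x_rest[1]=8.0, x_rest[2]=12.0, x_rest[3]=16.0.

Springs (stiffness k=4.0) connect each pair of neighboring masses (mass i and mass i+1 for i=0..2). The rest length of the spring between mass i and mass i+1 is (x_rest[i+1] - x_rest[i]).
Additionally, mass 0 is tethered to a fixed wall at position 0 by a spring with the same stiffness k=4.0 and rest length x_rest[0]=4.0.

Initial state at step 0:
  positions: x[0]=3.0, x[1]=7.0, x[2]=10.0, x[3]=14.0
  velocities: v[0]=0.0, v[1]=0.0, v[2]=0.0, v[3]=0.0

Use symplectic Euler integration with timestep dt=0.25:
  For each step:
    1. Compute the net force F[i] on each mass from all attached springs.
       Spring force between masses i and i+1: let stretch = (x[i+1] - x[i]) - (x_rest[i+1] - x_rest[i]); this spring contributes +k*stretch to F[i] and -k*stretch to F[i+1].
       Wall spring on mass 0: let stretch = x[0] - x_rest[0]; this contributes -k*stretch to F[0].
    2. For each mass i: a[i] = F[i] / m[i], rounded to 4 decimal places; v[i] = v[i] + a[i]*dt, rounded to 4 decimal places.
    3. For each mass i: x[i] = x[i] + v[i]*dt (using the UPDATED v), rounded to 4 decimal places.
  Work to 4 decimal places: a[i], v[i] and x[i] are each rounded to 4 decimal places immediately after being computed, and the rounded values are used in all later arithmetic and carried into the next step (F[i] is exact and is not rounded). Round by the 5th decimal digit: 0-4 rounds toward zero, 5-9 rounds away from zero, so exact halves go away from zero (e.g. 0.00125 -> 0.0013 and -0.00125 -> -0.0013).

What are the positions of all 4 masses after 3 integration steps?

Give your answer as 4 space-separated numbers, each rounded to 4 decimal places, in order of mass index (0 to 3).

Step 0: x=[3.0000 7.0000 10.0000 14.0000] v=[0.0000 0.0000 0.0000 0.0000]
Step 1: x=[3.2500 6.7500 10.2500 14.0000] v=[1.0000 -1.0000 1.0000 0.0000]
Step 2: x=[3.5625 6.5000 10.5625 14.0625] v=[1.2500 -1.0000 1.2500 0.2500]
Step 3: x=[3.7188 6.5313 10.7344 14.2500] v=[0.6250 0.1250 0.6875 0.7500]

Answer: 3.7188 6.5313 10.7344 14.2500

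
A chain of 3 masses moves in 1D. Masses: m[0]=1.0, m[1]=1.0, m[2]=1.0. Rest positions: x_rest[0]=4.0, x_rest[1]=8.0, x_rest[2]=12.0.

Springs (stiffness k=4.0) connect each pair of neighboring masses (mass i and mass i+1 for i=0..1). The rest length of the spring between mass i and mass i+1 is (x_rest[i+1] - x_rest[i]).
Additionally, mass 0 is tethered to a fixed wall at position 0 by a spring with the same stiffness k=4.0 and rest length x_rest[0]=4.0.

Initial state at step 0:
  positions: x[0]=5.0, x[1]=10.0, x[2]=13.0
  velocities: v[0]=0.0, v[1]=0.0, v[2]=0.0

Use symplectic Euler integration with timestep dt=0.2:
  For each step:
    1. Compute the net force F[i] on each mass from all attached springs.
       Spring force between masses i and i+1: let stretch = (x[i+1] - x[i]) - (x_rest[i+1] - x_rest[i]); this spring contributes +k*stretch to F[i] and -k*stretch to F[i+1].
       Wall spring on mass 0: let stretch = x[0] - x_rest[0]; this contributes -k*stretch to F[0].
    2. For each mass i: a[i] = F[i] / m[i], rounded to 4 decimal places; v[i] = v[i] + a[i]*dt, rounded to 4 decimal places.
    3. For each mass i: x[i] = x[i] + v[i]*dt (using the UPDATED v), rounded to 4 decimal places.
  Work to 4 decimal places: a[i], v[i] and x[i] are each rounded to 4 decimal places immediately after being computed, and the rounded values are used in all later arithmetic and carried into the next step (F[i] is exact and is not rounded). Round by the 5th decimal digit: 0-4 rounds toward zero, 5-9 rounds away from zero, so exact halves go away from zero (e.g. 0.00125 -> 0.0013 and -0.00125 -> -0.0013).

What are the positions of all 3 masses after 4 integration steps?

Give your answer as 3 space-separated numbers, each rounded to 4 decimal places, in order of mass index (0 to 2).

Answer: 4.4684 8.3208 13.6623

Derivation:
Step 0: x=[5.0000 10.0000 13.0000] v=[0.0000 0.0000 0.0000]
Step 1: x=[5.0000 9.6800 13.1600] v=[0.0000 -1.6000 0.8000]
Step 2: x=[4.9488 9.1680 13.4032] v=[-0.2560 -2.5600 1.2160]
Step 3: x=[4.7809 8.6586 13.6088] v=[-0.8397 -2.5472 1.0278]
Step 4: x=[4.4684 8.3208 13.6623] v=[-1.5623 -1.6892 0.2676]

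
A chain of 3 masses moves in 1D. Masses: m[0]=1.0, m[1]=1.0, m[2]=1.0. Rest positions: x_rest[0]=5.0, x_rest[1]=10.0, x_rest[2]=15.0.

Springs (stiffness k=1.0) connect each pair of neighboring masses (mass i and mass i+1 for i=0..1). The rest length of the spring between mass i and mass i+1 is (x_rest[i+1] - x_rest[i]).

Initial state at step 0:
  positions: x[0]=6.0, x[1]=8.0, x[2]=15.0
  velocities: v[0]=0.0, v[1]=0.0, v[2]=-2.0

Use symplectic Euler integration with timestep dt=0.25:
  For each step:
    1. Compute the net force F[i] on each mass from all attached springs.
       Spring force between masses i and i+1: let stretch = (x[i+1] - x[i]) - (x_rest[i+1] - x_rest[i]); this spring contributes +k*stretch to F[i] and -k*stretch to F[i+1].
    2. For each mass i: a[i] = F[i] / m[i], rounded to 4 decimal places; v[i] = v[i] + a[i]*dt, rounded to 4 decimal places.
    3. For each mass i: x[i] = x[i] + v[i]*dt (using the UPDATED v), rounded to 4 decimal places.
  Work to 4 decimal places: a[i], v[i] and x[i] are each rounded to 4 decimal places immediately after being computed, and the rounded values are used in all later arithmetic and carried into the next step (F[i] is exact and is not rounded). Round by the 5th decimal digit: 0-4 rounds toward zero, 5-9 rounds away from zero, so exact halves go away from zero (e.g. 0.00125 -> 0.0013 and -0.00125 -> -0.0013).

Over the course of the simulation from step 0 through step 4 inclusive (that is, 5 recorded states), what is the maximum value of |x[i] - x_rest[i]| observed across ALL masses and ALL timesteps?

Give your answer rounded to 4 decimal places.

Answer: 2.5867

Derivation:
Step 0: x=[6.0000 8.0000 15.0000] v=[0.0000 0.0000 -2.0000]
Step 1: x=[5.8125 8.3125 14.3750] v=[-0.7500 1.2500 -2.5000]
Step 2: x=[5.4688 8.8477 13.6836] v=[-1.3750 2.1406 -2.7656]
Step 3: x=[5.0237 9.4739 13.0025] v=[-1.7803 2.5049 -2.7246]
Step 4: x=[4.5443 10.0425 12.4133] v=[-1.9178 2.2745 -2.3568]
Max displacement = 2.5867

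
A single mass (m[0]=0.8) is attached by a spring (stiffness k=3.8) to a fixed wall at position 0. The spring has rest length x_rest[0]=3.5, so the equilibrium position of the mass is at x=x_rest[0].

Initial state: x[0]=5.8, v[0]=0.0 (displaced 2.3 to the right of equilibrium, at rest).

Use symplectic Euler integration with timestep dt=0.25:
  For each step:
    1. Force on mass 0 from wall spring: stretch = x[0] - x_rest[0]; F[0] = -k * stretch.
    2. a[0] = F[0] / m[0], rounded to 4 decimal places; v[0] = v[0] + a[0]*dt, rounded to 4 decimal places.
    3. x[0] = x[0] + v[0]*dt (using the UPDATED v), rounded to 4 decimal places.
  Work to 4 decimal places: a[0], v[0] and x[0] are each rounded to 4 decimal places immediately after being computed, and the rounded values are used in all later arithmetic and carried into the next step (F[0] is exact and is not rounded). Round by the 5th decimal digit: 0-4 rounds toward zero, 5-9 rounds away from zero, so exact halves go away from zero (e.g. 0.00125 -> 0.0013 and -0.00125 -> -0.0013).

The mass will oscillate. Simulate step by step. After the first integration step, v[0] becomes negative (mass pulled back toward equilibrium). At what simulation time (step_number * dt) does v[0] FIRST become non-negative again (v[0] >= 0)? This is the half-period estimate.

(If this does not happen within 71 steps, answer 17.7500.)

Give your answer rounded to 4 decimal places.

Answer: 1.5000

Derivation:
Step 0: x=[5.8000] v=[0.0000]
Step 1: x=[5.1172] v=[-2.7313]
Step 2: x=[3.9543] v=[-4.6517]
Step 3: x=[2.6565] v=[-5.1912]
Step 4: x=[1.6091] v=[-4.1896]
Step 5: x=[1.1231] v=[-1.9442]
Step 6: x=[1.3427] v=[0.8784]
First v>=0 after going negative at step 6, time=1.5000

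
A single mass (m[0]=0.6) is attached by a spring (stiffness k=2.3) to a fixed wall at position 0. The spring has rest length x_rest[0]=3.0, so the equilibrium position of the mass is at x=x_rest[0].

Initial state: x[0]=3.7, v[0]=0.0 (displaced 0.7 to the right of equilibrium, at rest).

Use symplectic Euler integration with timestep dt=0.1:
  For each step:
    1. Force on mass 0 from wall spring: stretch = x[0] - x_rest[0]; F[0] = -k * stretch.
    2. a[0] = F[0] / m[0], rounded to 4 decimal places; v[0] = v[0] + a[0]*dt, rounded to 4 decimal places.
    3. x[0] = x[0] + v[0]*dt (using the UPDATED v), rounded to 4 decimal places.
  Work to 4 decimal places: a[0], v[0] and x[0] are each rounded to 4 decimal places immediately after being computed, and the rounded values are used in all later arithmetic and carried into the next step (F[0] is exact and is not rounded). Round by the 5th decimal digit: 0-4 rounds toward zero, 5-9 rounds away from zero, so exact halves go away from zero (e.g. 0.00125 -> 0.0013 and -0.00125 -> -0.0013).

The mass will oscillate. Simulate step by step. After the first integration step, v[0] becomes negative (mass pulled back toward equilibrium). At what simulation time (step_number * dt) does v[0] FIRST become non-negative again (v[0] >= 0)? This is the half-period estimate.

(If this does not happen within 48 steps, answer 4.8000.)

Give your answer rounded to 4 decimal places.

Answer: 1.7000

Derivation:
Step 0: x=[3.7000] v=[0.0000]
Step 1: x=[3.6732] v=[-0.2683]
Step 2: x=[3.6206] v=[-0.5264]
Step 3: x=[3.5442] v=[-0.7643]
Step 4: x=[3.4469] v=[-0.9729]
Step 5: x=[3.3325] v=[-1.1442]
Step 6: x=[3.2053] v=[-1.2717]
Step 7: x=[3.0703] v=[-1.3504]
Step 8: x=[2.9326] v=[-1.3774]
Step 9: x=[2.7974] v=[-1.3516]
Step 10: x=[2.6700] v=[-1.2739]
Step 11: x=[2.5553] v=[-1.1474]
Step 12: x=[2.4576] v=[-0.9769]
Step 13: x=[2.3807] v=[-0.7690]
Step 14: x=[2.3275] v=[-0.5316]
Step 15: x=[2.3001] v=[-0.2738]
Step 16: x=[2.2996] v=[-0.0055]
Step 17: x=[2.3259] v=[0.2630]
First v>=0 after going negative at step 17, time=1.7000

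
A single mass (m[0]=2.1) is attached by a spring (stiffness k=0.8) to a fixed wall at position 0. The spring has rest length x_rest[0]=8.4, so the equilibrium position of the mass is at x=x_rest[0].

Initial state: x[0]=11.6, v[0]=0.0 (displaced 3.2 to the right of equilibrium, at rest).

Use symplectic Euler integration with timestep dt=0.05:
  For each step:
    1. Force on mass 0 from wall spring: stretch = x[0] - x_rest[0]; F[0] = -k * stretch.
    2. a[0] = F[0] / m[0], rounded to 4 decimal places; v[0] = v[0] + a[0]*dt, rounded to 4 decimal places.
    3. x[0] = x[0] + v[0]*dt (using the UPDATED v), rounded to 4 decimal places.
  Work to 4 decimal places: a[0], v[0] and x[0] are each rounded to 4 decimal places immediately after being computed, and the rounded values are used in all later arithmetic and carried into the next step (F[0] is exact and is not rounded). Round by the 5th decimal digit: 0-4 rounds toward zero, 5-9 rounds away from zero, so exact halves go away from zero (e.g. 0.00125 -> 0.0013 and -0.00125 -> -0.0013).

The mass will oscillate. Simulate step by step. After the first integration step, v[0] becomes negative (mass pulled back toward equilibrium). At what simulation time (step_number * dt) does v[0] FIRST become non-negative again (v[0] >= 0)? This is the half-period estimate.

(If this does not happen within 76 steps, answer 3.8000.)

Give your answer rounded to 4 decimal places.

Answer: 3.8000

Derivation:
Step 0: x=[11.6000] v=[0.0000]
Step 1: x=[11.5970] v=[-0.0610]
Step 2: x=[11.5909] v=[-0.1219]
Step 3: x=[11.5818] v=[-0.1827]
Step 4: x=[11.5696] v=[-0.2433]
Step 5: x=[11.5544] v=[-0.3037]
Step 6: x=[11.5362] v=[-0.3638]
Step 7: x=[11.5150] v=[-0.4235]
Step 8: x=[11.4909] v=[-0.4828]
Step 9: x=[11.4638] v=[-0.5417]
Step 10: x=[11.4338] v=[-0.6001]
Step 11: x=[11.4009] v=[-0.6579]
Step 12: x=[11.3651] v=[-0.7151]
Step 13: x=[11.3265] v=[-0.7716]
Step 14: x=[11.2851] v=[-0.8273]
Step 15: x=[11.2410] v=[-0.8823]
Step 16: x=[11.1942] v=[-0.9364]
Step 17: x=[11.1447] v=[-0.9896]
Step 18: x=[11.0926] v=[-1.0419]
Step 19: x=[11.0379] v=[-1.0932]
Step 20: x=[10.9807] v=[-1.1434]
Step 21: x=[10.9211] v=[-1.1926]
Step 22: x=[10.8591] v=[-1.2406]
Step 23: x=[10.7947] v=[-1.2874]
Step 24: x=[10.7281] v=[-1.3330]
Step 25: x=[10.6592] v=[-1.3773]
Step 26: x=[10.5882] v=[-1.4203]
Step 27: x=[10.5151] v=[-1.4620]
Step 28: x=[10.4400] v=[-1.5023]
Step 29: x=[10.3629] v=[-1.5412]
Step 30: x=[10.2840] v=[-1.5786]
Step 31: x=[10.2033] v=[-1.6145]
Step 32: x=[10.1209] v=[-1.6489]
Step 33: x=[10.0368] v=[-1.6817]
Step 34: x=[9.9512] v=[-1.7129]
Step 35: x=[9.8641] v=[-1.7424]
Step 36: x=[9.7756] v=[-1.7703]
Step 37: x=[9.6858] v=[-1.7965]
Step 38: x=[9.5948] v=[-1.8210]
Step 39: x=[9.5026] v=[-1.8438]
Step 40: x=[9.4094] v=[-1.8648]
Step 41: x=[9.3152] v=[-1.8840]
Step 42: x=[9.2201] v=[-1.9014]
Step 43: x=[9.1243] v=[-1.9170]
Step 44: x=[9.0278] v=[-1.9308]
Step 45: x=[8.9307] v=[-1.9428]
Step 46: x=[8.8331] v=[-1.9529]
Step 47: x=[8.7350] v=[-1.9612]
Step 48: x=[8.6366] v=[-1.9676]
Step 49: x=[8.5380] v=[-1.9721]
Step 50: x=[8.4393] v=[-1.9747]
Step 51: x=[8.3405] v=[-1.9755]
Step 52: x=[8.2418] v=[-1.9744]
Step 53: x=[8.1432] v=[-1.9714]
Step 54: x=[8.0449] v=[-1.9665]
Step 55: x=[7.9469] v=[-1.9597]
Step 56: x=[7.8493] v=[-1.9511]
Step 57: x=[7.7523] v=[-1.9406]
Step 58: x=[7.6559] v=[-1.9283]
Step 59: x=[7.5602] v=[-1.9141]
Step 60: x=[7.4653] v=[-1.8981]
Step 61: x=[7.3713] v=[-1.8803]
Step 62: x=[7.2783] v=[-1.8607]
Step 63: x=[7.1863] v=[-1.8393]
Step 64: x=[7.0955] v=[-1.8162]
Step 65: x=[7.0059] v=[-1.7914]
Step 66: x=[6.9177] v=[-1.7648]
Step 67: x=[6.8309] v=[-1.7366]
Step 68: x=[6.7456] v=[-1.7067]
Step 69: x=[6.6618] v=[-1.6752]
Step 70: x=[6.5797] v=[-1.6421]
Step 71: x=[6.4993] v=[-1.6074]
Step 72: x=[6.4207] v=[-1.5712]
Step 73: x=[6.3440] v=[-1.5335]
Step 74: x=[6.2693] v=[-1.4943]
Step 75: x=[6.1966] v=[-1.4537]
Step 76: x=[6.1260] v=[-1.4117]
v[0] did not become non-negative within 76 steps; using fallback time=3.8000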